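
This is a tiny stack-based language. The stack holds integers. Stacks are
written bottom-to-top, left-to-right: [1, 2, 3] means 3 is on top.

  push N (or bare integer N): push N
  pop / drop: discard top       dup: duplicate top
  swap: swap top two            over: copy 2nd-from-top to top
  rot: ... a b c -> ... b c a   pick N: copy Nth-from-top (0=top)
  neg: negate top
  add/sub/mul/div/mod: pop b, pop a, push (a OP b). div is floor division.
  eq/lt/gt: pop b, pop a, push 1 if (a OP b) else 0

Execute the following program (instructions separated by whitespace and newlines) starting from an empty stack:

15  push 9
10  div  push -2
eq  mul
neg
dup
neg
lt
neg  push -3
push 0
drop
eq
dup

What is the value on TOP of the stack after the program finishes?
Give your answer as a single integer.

Answer: 0

Derivation:
After 'push 15': [15]
After 'push 9': [15, 9]
After 'push 10': [15, 9, 10]
After 'div': [15, 0]
After 'push -2': [15, 0, -2]
After 'eq': [15, 0]
After 'mul': [0]
After 'neg': [0]
After 'dup': [0, 0]
After 'neg': [0, 0]
After 'lt': [0]
After 'neg': [0]
After 'push -3': [0, -3]
After 'push 0': [0, -3, 0]
After 'drop': [0, -3]
After 'eq': [0]
After 'dup': [0, 0]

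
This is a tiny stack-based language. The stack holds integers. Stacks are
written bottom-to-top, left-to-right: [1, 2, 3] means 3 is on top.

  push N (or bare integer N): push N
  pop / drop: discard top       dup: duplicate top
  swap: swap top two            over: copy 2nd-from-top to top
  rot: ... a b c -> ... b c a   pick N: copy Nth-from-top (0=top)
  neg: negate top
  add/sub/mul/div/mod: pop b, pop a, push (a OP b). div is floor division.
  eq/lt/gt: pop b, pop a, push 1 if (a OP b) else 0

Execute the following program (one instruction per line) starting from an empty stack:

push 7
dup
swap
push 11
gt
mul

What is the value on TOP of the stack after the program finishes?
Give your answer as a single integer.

Answer: 0

Derivation:
After 'push 7': [7]
After 'dup': [7, 7]
After 'swap': [7, 7]
After 'push 11': [7, 7, 11]
After 'gt': [7, 0]
After 'mul': [0]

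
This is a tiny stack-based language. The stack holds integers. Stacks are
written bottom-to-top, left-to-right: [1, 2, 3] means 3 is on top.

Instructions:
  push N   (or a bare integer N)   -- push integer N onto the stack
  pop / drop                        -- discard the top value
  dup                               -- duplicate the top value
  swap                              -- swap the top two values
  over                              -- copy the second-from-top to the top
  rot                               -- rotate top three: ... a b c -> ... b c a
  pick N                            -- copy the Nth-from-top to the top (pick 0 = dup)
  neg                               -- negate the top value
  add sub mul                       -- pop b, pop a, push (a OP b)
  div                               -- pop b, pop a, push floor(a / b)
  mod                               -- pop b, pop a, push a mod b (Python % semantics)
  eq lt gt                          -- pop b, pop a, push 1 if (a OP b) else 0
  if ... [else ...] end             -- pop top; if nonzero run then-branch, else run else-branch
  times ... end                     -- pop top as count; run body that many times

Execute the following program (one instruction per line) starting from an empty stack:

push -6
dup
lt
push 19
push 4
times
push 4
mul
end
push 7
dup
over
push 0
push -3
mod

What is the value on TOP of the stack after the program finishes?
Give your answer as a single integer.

Answer: 0

Derivation:
After 'push -6': [-6]
After 'dup': [-6, -6]
After 'lt': [0]
After 'push 19': [0, 19]
After 'push 4': [0, 19, 4]
After 'times': [0, 19]
After 'push 4': [0, 19, 4]
After 'mul': [0, 76]
After 'push 4': [0, 76, 4]
After 'mul': [0, 304]
After 'push 4': [0, 304, 4]
After 'mul': [0, 1216]
After 'push 4': [0, 1216, 4]
After 'mul': [0, 4864]
After 'push 7': [0, 4864, 7]
After 'dup': [0, 4864, 7, 7]
After 'over': [0, 4864, 7, 7, 7]
After 'push 0': [0, 4864, 7, 7, 7, 0]
After 'push -3': [0, 4864, 7, 7, 7, 0, -3]
After 'mod': [0, 4864, 7, 7, 7, 0]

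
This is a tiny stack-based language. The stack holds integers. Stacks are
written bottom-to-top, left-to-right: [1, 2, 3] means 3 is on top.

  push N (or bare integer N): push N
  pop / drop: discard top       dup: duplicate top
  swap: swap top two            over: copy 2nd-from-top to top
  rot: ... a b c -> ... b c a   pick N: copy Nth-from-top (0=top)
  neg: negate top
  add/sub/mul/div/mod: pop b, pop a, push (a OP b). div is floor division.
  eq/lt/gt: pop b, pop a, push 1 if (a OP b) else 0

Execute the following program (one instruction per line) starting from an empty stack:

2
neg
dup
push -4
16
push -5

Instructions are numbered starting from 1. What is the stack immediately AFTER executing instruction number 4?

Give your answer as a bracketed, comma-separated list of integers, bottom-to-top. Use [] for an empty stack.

Step 1 ('2'): [2]
Step 2 ('neg'): [-2]
Step 3 ('dup'): [-2, -2]
Step 4 ('push -4'): [-2, -2, -4]

Answer: [-2, -2, -4]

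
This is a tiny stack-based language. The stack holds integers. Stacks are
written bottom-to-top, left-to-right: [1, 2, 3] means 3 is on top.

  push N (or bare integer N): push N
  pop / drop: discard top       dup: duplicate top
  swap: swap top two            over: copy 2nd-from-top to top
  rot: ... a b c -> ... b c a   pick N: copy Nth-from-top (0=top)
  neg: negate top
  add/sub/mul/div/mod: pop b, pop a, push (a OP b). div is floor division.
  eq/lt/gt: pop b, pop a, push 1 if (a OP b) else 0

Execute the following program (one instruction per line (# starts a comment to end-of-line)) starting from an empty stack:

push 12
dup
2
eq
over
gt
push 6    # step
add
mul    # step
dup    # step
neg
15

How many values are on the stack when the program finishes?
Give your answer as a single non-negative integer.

Answer: 3

Derivation:
After 'push 12': stack = [12] (depth 1)
After 'dup': stack = [12, 12] (depth 2)
After 'push 2': stack = [12, 12, 2] (depth 3)
After 'eq': stack = [12, 0] (depth 2)
After 'over': stack = [12, 0, 12] (depth 3)
After 'gt': stack = [12, 0] (depth 2)
After 'push 6': stack = [12, 0, 6] (depth 3)
After 'add': stack = [12, 6] (depth 2)
After 'mul': stack = [72] (depth 1)
After 'dup': stack = [72, 72] (depth 2)
After 'neg': stack = [72, -72] (depth 2)
After 'push 15': stack = [72, -72, 15] (depth 3)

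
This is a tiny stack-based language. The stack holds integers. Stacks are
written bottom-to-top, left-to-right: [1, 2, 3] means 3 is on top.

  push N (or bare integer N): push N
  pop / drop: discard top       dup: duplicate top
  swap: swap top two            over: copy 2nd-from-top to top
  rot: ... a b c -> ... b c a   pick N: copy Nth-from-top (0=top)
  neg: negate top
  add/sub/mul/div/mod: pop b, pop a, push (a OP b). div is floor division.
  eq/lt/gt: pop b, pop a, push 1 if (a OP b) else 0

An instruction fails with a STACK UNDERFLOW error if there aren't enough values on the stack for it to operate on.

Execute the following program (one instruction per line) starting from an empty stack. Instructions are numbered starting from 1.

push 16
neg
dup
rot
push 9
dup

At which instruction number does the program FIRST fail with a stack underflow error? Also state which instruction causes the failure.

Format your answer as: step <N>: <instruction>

Answer: step 4: rot

Derivation:
Step 1 ('push 16'): stack = [16], depth = 1
Step 2 ('neg'): stack = [-16], depth = 1
Step 3 ('dup'): stack = [-16, -16], depth = 2
Step 4 ('rot'): needs 3 value(s) but depth is 2 — STACK UNDERFLOW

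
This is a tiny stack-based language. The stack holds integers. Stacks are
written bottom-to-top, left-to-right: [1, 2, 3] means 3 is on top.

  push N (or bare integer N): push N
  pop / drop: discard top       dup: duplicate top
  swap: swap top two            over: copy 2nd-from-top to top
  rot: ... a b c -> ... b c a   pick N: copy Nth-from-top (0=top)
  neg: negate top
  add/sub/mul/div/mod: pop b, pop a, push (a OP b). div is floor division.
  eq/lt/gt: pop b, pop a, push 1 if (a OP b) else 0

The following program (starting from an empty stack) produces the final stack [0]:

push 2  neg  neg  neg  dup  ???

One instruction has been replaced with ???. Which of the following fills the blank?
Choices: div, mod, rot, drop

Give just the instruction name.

Answer: mod

Derivation:
Stack before ???: [-2, -2]
Stack after ???:  [0]
Checking each choice:
  div: produces [1]
  mod: MATCH
  rot: stack underflow (need 3, have 2)
  drop: produces [-2]


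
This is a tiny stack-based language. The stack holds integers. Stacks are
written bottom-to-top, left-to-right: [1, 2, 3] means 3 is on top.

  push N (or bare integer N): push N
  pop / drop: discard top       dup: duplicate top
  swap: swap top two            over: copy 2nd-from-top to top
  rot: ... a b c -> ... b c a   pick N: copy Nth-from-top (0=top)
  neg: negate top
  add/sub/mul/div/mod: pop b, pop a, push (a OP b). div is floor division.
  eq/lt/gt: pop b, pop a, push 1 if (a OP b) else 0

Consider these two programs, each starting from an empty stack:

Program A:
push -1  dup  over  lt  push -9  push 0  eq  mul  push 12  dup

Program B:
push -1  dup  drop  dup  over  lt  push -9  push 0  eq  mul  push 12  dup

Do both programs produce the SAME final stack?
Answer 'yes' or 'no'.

Program A trace:
  After 'push -1': [-1]
  After 'dup': [-1, -1]
  After 'over': [-1, -1, -1]
  After 'lt': [-1, 0]
  After 'push -9': [-1, 0, -9]
  After 'push 0': [-1, 0, -9, 0]
  After 'eq': [-1, 0, 0]
  After 'mul': [-1, 0]
  After 'push 12': [-1, 0, 12]
  After 'dup': [-1, 0, 12, 12]
Program A final stack: [-1, 0, 12, 12]

Program B trace:
  After 'push -1': [-1]
  After 'dup': [-1, -1]
  After 'drop': [-1]
  After 'dup': [-1, -1]
  After 'over': [-1, -1, -1]
  After 'lt': [-1, 0]
  After 'push -9': [-1, 0, -9]
  After 'push 0': [-1, 0, -9, 0]
  After 'eq': [-1, 0, 0]
  After 'mul': [-1, 0]
  After 'push 12': [-1, 0, 12]
  After 'dup': [-1, 0, 12, 12]
Program B final stack: [-1, 0, 12, 12]
Same: yes

Answer: yes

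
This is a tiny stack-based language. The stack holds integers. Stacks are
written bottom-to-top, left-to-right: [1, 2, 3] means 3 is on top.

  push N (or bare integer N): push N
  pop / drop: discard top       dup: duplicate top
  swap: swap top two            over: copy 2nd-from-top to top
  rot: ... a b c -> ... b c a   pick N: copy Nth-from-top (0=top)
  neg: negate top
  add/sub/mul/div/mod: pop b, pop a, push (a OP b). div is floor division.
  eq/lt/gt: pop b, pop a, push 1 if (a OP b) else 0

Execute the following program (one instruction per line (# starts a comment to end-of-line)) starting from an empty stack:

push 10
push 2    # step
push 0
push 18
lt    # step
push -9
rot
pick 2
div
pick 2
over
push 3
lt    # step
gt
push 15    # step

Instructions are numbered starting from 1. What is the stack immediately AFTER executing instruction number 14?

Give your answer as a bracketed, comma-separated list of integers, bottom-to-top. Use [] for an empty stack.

Step 1 ('push 10'): [10]
Step 2 ('push 2'): [10, 2]
Step 3 ('push 0'): [10, 2, 0]
Step 4 ('push 18'): [10, 2, 0, 18]
Step 5 ('lt'): [10, 2, 1]
Step 6 ('push -9'): [10, 2, 1, -9]
Step 7 ('rot'): [10, 1, -9, 2]
Step 8 ('pick 2'): [10, 1, -9, 2, 1]
Step 9 ('div'): [10, 1, -9, 2]
Step 10 ('pick 2'): [10, 1, -9, 2, 1]
Step 11 ('over'): [10, 1, -9, 2, 1, 2]
Step 12 ('push 3'): [10, 1, -9, 2, 1, 2, 3]
Step 13 ('lt'): [10, 1, -9, 2, 1, 1]
Step 14 ('gt'): [10, 1, -9, 2, 0]

Answer: [10, 1, -9, 2, 0]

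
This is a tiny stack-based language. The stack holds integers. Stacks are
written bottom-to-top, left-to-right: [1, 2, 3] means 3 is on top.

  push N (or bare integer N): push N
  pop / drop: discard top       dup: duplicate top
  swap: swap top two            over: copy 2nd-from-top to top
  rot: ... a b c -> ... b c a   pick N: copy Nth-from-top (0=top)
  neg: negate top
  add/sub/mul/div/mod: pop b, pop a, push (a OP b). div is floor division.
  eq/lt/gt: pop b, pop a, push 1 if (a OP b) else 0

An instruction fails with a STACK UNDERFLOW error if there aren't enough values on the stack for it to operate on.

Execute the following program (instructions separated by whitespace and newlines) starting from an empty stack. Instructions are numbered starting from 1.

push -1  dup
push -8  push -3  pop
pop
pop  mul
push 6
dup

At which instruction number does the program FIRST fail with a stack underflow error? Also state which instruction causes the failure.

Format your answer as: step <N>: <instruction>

Step 1 ('push -1'): stack = [-1], depth = 1
Step 2 ('dup'): stack = [-1, -1], depth = 2
Step 3 ('push -8'): stack = [-1, -1, -8], depth = 3
Step 4 ('push -3'): stack = [-1, -1, -8, -3], depth = 4
Step 5 ('pop'): stack = [-1, -1, -8], depth = 3
Step 6 ('pop'): stack = [-1, -1], depth = 2
Step 7 ('pop'): stack = [-1], depth = 1
Step 8 ('mul'): needs 2 value(s) but depth is 1 — STACK UNDERFLOW

Answer: step 8: mul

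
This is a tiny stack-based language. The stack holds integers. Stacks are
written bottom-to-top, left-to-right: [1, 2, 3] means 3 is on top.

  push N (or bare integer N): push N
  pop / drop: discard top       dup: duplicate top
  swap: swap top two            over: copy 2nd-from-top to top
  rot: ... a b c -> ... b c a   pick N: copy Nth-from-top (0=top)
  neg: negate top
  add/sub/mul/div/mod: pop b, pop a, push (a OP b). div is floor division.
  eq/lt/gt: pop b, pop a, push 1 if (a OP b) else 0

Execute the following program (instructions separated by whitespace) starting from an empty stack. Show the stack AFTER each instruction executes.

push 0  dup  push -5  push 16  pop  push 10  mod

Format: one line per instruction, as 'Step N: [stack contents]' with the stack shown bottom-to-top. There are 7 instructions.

Step 1: [0]
Step 2: [0, 0]
Step 3: [0, 0, -5]
Step 4: [0, 0, -5, 16]
Step 5: [0, 0, -5]
Step 6: [0, 0, -5, 10]
Step 7: [0, 0, 5]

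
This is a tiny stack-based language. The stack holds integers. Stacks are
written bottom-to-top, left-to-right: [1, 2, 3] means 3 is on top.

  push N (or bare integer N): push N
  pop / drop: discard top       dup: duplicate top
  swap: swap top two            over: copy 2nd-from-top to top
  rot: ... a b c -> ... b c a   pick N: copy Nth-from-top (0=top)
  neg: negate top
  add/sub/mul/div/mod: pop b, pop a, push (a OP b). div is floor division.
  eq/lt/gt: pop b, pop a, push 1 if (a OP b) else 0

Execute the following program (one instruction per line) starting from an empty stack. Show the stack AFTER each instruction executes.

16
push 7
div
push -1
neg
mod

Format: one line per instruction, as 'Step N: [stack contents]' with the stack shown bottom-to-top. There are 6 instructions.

Step 1: [16]
Step 2: [16, 7]
Step 3: [2]
Step 4: [2, -1]
Step 5: [2, 1]
Step 6: [0]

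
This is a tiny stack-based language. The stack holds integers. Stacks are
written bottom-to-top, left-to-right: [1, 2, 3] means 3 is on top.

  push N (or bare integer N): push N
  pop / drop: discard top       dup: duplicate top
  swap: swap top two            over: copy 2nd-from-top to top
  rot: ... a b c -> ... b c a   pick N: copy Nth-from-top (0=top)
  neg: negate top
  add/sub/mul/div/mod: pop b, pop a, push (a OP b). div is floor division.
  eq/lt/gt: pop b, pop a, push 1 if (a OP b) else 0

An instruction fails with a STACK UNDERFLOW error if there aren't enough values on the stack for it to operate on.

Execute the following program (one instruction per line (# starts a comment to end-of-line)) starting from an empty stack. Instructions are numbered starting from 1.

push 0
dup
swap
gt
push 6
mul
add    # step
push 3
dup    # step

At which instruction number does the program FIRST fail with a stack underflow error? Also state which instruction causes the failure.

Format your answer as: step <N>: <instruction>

Step 1 ('push 0'): stack = [0], depth = 1
Step 2 ('dup'): stack = [0, 0], depth = 2
Step 3 ('swap'): stack = [0, 0], depth = 2
Step 4 ('gt'): stack = [0], depth = 1
Step 5 ('push 6'): stack = [0, 6], depth = 2
Step 6 ('mul'): stack = [0], depth = 1
Step 7 ('add'): needs 2 value(s) but depth is 1 — STACK UNDERFLOW

Answer: step 7: add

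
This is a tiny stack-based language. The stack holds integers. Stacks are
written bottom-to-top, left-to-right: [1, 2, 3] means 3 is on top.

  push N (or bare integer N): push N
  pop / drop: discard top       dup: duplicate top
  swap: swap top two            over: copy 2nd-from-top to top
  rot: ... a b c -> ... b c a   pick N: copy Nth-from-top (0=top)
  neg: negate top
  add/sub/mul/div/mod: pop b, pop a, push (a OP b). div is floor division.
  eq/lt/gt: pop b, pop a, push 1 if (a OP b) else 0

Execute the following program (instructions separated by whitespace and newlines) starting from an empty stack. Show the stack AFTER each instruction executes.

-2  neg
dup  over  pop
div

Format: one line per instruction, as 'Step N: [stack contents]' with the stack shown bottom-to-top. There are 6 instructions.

Step 1: [-2]
Step 2: [2]
Step 3: [2, 2]
Step 4: [2, 2, 2]
Step 5: [2, 2]
Step 6: [1]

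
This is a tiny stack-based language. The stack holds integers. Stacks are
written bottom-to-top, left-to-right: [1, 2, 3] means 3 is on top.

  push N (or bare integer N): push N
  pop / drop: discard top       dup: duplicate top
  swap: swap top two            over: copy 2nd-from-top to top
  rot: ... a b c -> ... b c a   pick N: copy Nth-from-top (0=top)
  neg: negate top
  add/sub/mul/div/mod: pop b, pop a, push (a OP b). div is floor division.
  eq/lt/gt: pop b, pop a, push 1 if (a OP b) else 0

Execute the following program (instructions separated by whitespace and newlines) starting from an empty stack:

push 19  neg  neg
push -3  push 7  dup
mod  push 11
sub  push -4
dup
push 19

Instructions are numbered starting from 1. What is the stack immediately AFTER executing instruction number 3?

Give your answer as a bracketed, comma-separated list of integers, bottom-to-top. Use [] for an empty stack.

Answer: [19]

Derivation:
Step 1 ('push 19'): [19]
Step 2 ('neg'): [-19]
Step 3 ('neg'): [19]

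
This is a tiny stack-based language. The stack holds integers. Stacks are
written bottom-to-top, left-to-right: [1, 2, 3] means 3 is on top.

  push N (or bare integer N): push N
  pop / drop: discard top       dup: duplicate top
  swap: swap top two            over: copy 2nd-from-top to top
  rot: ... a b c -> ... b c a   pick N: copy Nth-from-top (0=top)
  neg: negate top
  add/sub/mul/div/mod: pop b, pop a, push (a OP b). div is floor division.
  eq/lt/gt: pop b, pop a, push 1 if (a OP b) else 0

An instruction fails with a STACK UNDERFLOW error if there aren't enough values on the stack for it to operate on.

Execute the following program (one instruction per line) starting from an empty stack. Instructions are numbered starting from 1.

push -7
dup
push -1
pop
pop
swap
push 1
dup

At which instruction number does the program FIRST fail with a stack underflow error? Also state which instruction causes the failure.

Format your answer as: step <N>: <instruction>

Answer: step 6: swap

Derivation:
Step 1 ('push -7'): stack = [-7], depth = 1
Step 2 ('dup'): stack = [-7, -7], depth = 2
Step 3 ('push -1'): stack = [-7, -7, -1], depth = 3
Step 4 ('pop'): stack = [-7, -7], depth = 2
Step 5 ('pop'): stack = [-7], depth = 1
Step 6 ('swap'): needs 2 value(s) but depth is 1 — STACK UNDERFLOW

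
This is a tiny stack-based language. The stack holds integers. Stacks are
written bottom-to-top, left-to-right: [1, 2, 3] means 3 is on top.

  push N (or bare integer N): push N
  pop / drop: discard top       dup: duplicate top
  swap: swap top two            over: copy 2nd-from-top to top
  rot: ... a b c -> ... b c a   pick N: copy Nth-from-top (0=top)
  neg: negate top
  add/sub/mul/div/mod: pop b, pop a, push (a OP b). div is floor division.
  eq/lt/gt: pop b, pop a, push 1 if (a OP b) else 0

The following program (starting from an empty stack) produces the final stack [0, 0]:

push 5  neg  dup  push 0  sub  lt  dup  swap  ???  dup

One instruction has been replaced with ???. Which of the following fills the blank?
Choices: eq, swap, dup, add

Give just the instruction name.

Stack before ???: [0, 0]
Stack after ???:  [0]
Checking each choice:
  eq: produces [1, 1]
  swap: produces [0, 0, 0]
  dup: produces [0, 0, 0, 0]
  add: MATCH


Answer: add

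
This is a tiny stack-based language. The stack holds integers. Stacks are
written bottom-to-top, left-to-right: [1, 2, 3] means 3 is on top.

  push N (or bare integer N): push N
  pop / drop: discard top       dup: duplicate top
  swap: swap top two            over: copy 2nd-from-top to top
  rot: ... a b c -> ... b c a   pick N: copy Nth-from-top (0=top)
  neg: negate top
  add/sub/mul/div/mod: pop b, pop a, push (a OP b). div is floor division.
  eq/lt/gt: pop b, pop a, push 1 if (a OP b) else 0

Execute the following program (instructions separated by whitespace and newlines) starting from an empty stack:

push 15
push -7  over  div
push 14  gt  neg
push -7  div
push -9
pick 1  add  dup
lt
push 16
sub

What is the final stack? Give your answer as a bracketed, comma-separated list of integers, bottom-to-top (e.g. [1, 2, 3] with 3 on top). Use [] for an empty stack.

After 'push 15': [15]
After 'push -7': [15, -7]
After 'over': [15, -7, 15]
After 'div': [15, -1]
After 'push 14': [15, -1, 14]
After 'gt': [15, 0]
After 'neg': [15, 0]
After 'push -7': [15, 0, -7]
After 'div': [15, 0]
After 'push -9': [15, 0, -9]
After 'pick 1': [15, 0, -9, 0]
After 'add': [15, 0, -9]
After 'dup': [15, 0, -9, -9]
After 'lt': [15, 0, 0]
After 'push 16': [15, 0, 0, 16]
After 'sub': [15, 0, -16]

Answer: [15, 0, -16]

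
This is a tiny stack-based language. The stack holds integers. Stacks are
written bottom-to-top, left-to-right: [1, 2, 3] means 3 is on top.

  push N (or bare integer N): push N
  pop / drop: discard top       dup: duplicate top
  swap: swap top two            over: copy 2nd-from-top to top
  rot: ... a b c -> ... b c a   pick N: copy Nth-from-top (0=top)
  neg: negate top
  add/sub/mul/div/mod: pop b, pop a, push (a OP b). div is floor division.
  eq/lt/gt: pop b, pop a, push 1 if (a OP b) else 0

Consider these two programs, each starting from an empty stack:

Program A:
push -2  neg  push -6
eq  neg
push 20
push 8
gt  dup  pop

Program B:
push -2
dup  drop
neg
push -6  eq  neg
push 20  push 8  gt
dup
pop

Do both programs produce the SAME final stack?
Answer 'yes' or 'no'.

Answer: yes

Derivation:
Program A trace:
  After 'push -2': [-2]
  After 'neg': [2]
  After 'push -6': [2, -6]
  After 'eq': [0]
  After 'neg': [0]
  After 'push 20': [0, 20]
  After 'push 8': [0, 20, 8]
  After 'gt': [0, 1]
  After 'dup': [0, 1, 1]
  After 'pop': [0, 1]
Program A final stack: [0, 1]

Program B trace:
  After 'push -2': [-2]
  After 'dup': [-2, -2]
  After 'drop': [-2]
  After 'neg': [2]
  After 'push -6': [2, -6]
  After 'eq': [0]
  After 'neg': [0]
  After 'push 20': [0, 20]
  After 'push 8': [0, 20, 8]
  After 'gt': [0, 1]
  After 'dup': [0, 1, 1]
  After 'pop': [0, 1]
Program B final stack: [0, 1]
Same: yes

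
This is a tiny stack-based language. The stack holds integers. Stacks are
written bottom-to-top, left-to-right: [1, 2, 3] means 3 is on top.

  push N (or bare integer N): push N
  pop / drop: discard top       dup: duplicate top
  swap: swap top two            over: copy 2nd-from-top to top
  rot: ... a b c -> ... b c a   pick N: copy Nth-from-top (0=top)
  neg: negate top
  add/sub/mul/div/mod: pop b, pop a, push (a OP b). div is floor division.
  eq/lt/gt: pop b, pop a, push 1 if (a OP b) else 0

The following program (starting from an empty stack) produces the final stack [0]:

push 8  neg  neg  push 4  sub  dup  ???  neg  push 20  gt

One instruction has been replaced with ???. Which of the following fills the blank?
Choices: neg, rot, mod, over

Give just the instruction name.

Answer: mod

Derivation:
Stack before ???: [4, 4]
Stack after ???:  [0]
Checking each choice:
  neg: produces [4, 0]
  rot: stack underflow (need 3, have 2)
  mod: MATCH
  over: produces [4, 4, 0]


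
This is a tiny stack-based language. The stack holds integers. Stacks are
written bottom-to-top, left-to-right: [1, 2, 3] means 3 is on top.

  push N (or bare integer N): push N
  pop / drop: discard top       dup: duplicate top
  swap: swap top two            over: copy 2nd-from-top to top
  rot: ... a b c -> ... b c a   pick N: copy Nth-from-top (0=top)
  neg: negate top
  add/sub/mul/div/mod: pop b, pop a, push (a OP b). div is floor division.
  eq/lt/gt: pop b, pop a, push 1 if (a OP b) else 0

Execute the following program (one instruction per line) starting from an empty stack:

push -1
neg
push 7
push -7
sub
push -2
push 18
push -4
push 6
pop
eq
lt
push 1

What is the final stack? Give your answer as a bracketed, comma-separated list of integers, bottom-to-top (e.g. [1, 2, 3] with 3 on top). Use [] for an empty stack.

After 'push -1': [-1]
After 'neg': [1]
After 'push 7': [1, 7]
After 'push -7': [1, 7, -7]
After 'sub': [1, 14]
After 'push -2': [1, 14, -2]
After 'push 18': [1, 14, -2, 18]
After 'push -4': [1, 14, -2, 18, -4]
After 'push 6': [1, 14, -2, 18, -4, 6]
After 'pop': [1, 14, -2, 18, -4]
After 'eq': [1, 14, -2, 0]
After 'lt': [1, 14, 1]
After 'push 1': [1, 14, 1, 1]

Answer: [1, 14, 1, 1]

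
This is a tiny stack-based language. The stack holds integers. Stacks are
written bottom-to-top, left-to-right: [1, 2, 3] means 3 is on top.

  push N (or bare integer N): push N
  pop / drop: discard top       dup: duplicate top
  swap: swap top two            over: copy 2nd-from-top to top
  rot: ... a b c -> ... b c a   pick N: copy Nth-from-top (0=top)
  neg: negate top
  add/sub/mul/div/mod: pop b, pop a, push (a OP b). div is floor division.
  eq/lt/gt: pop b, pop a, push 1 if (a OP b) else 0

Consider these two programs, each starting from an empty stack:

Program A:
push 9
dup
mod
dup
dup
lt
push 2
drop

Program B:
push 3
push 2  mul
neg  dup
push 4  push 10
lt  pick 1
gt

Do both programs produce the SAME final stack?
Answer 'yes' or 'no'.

Answer: no

Derivation:
Program A trace:
  After 'push 9': [9]
  After 'dup': [9, 9]
  After 'mod': [0]
  After 'dup': [0, 0]
  After 'dup': [0, 0, 0]
  After 'lt': [0, 0]
  After 'push 2': [0, 0, 2]
  After 'drop': [0, 0]
Program A final stack: [0, 0]

Program B trace:
  After 'push 3': [3]
  After 'push 2': [3, 2]
  After 'mul': [6]
  After 'neg': [-6]
  After 'dup': [-6, -6]
  After 'push 4': [-6, -6, 4]
  After 'push 10': [-6, -6, 4, 10]
  After 'lt': [-6, -6, 1]
  After 'pick 1': [-6, -6, 1, -6]
  After 'gt': [-6, -6, 1]
Program B final stack: [-6, -6, 1]
Same: no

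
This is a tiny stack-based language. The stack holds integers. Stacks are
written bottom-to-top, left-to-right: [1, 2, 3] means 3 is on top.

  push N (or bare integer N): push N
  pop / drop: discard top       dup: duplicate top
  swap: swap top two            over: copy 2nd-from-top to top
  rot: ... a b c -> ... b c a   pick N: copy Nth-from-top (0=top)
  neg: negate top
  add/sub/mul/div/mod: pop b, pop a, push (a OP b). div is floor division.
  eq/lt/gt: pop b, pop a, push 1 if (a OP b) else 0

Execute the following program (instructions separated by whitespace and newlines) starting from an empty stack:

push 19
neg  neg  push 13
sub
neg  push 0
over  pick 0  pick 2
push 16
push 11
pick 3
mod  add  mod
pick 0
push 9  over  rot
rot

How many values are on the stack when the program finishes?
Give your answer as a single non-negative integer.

After 'push 19': stack = [19] (depth 1)
After 'neg': stack = [-19] (depth 1)
After 'neg': stack = [19] (depth 1)
After 'push 13': stack = [19, 13] (depth 2)
After 'sub': stack = [6] (depth 1)
After 'neg': stack = [-6] (depth 1)
After 'push 0': stack = [-6, 0] (depth 2)
After 'over': stack = [-6, 0, -6] (depth 3)
After 'pick 0': stack = [-6, 0, -6, -6] (depth 4)
After 'pick 2': stack = [-6, 0, -6, -6, 0] (depth 5)
  ...
After 'push 11': stack = [-6, 0, -6, -6, 0, 16, 11] (depth 7)
After 'pick 3': stack = [-6, 0, -6, -6, 0, 16, 11, -6] (depth 8)
After 'mod': stack = [-6, 0, -6, -6, 0, 16, -1] (depth 7)
After 'add': stack = [-6, 0, -6, -6, 0, 15] (depth 6)
After 'mod': stack = [-6, 0, -6, -6, 0] (depth 5)
After 'pick 0': stack = [-6, 0, -6, -6, 0, 0] (depth 6)
After 'push 9': stack = [-6, 0, -6, -6, 0, 0, 9] (depth 7)
After 'over': stack = [-6, 0, -6, -6, 0, 0, 9, 0] (depth 8)
After 'rot': stack = [-6, 0, -6, -6, 0, 9, 0, 0] (depth 8)
After 'rot': stack = [-6, 0, -6, -6, 0, 0, 0, 9] (depth 8)

Answer: 8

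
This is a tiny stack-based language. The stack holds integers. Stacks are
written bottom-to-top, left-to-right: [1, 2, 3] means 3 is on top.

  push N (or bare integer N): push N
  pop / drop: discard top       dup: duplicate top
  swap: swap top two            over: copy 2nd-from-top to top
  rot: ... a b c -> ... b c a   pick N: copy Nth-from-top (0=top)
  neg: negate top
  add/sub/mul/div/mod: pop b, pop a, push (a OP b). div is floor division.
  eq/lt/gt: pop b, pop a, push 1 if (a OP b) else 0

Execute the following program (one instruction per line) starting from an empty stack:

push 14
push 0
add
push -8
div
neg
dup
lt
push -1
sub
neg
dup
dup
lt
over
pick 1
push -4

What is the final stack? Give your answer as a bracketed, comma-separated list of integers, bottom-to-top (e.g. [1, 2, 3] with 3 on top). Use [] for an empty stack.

Answer: [-1, 0, -1, 0, -4]

Derivation:
After 'push 14': [14]
After 'push 0': [14, 0]
After 'add': [14]
After 'push -8': [14, -8]
After 'div': [-2]
After 'neg': [2]
After 'dup': [2, 2]
After 'lt': [0]
After 'push -1': [0, -1]
After 'sub': [1]
After 'neg': [-1]
After 'dup': [-1, -1]
After 'dup': [-1, -1, -1]
After 'lt': [-1, 0]
After 'over': [-1, 0, -1]
After 'pick 1': [-1, 0, -1, 0]
After 'push -4': [-1, 0, -1, 0, -4]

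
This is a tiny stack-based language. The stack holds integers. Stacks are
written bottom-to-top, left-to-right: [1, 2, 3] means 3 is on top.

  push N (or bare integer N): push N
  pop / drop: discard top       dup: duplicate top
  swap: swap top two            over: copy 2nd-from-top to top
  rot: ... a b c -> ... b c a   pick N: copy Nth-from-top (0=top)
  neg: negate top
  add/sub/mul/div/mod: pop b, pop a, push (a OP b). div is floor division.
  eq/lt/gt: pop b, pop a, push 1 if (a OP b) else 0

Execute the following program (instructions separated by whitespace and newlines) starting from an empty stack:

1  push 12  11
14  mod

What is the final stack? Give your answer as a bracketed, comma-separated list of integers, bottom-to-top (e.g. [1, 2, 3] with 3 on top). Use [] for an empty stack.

After 'push 1': [1]
After 'push 12': [1, 12]
After 'push 11': [1, 12, 11]
After 'push 14': [1, 12, 11, 14]
After 'mod': [1, 12, 11]

Answer: [1, 12, 11]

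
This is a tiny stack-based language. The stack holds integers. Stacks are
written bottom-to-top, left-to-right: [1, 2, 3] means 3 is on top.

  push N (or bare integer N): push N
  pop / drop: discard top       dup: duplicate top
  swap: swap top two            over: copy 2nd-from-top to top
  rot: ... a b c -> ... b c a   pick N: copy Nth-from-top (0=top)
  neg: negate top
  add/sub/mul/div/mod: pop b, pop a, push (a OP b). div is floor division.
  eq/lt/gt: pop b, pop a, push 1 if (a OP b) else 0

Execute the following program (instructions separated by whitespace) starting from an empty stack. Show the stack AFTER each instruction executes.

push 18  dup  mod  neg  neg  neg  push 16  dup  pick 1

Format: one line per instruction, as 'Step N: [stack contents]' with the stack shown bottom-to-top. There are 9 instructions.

Step 1: [18]
Step 2: [18, 18]
Step 3: [0]
Step 4: [0]
Step 5: [0]
Step 6: [0]
Step 7: [0, 16]
Step 8: [0, 16, 16]
Step 9: [0, 16, 16, 16]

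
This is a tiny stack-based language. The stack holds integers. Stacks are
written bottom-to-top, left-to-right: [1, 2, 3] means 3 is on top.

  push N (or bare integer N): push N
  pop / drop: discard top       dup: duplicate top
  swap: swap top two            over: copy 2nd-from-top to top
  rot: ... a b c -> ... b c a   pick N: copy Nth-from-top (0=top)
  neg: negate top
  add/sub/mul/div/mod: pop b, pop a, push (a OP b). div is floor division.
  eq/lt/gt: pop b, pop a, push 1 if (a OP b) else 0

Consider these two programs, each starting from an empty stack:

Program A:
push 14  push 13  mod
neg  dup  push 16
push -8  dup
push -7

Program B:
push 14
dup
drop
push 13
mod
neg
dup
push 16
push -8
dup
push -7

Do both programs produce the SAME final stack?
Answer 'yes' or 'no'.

Answer: yes

Derivation:
Program A trace:
  After 'push 14': [14]
  After 'push 13': [14, 13]
  After 'mod': [1]
  After 'neg': [-1]
  After 'dup': [-1, -1]
  After 'push 16': [-1, -1, 16]
  After 'push -8': [-1, -1, 16, -8]
  After 'dup': [-1, -1, 16, -8, -8]
  After 'push -7': [-1, -1, 16, -8, -8, -7]
Program A final stack: [-1, -1, 16, -8, -8, -7]

Program B trace:
  After 'push 14': [14]
  After 'dup': [14, 14]
  After 'drop': [14]
  After 'push 13': [14, 13]
  After 'mod': [1]
  After 'neg': [-1]
  After 'dup': [-1, -1]
  After 'push 16': [-1, -1, 16]
  After 'push -8': [-1, -1, 16, -8]
  After 'dup': [-1, -1, 16, -8, -8]
  After 'push -7': [-1, -1, 16, -8, -8, -7]
Program B final stack: [-1, -1, 16, -8, -8, -7]
Same: yes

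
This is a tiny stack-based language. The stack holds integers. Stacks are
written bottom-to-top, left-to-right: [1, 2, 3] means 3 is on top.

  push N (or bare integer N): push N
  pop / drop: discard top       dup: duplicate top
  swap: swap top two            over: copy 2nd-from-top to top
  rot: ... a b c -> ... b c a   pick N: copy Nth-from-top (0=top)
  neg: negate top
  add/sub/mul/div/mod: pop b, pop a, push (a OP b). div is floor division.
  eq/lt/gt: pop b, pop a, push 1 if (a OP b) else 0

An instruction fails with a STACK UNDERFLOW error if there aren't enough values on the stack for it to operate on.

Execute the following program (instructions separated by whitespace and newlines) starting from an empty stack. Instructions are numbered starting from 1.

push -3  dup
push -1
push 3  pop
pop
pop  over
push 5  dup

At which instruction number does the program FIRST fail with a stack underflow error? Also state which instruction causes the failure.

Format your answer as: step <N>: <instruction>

Answer: step 8: over

Derivation:
Step 1 ('push -3'): stack = [-3], depth = 1
Step 2 ('dup'): stack = [-3, -3], depth = 2
Step 3 ('push -1'): stack = [-3, -3, -1], depth = 3
Step 4 ('push 3'): stack = [-3, -3, -1, 3], depth = 4
Step 5 ('pop'): stack = [-3, -3, -1], depth = 3
Step 6 ('pop'): stack = [-3, -3], depth = 2
Step 7 ('pop'): stack = [-3], depth = 1
Step 8 ('over'): needs 2 value(s) but depth is 1 — STACK UNDERFLOW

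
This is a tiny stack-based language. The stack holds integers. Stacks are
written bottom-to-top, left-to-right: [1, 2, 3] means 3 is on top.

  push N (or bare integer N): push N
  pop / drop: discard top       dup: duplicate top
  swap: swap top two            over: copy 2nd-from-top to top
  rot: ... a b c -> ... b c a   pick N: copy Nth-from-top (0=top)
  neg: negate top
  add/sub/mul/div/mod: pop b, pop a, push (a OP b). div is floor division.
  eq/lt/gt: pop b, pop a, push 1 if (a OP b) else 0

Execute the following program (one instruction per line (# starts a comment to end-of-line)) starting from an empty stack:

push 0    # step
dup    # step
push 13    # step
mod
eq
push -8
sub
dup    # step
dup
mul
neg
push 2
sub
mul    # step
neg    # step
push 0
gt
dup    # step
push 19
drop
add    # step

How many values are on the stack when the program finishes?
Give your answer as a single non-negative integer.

Answer: 1

Derivation:
After 'push 0': stack = [0] (depth 1)
After 'dup': stack = [0, 0] (depth 2)
After 'push 13': stack = [0, 0, 13] (depth 3)
After 'mod': stack = [0, 0] (depth 2)
After 'eq': stack = [1] (depth 1)
After 'push -8': stack = [1, -8] (depth 2)
After 'sub': stack = [9] (depth 1)
After 'dup': stack = [9, 9] (depth 2)
After 'dup': stack = [9, 9, 9] (depth 3)
After 'mul': stack = [9, 81] (depth 2)
  ...
After 'push 2': stack = [9, -81, 2] (depth 3)
After 'sub': stack = [9, -83] (depth 2)
After 'mul': stack = [-747] (depth 1)
After 'neg': stack = [747] (depth 1)
After 'push 0': stack = [747, 0] (depth 2)
After 'gt': stack = [1] (depth 1)
After 'dup': stack = [1, 1] (depth 2)
After 'push 19': stack = [1, 1, 19] (depth 3)
After 'drop': stack = [1, 1] (depth 2)
After 'add': stack = [2] (depth 1)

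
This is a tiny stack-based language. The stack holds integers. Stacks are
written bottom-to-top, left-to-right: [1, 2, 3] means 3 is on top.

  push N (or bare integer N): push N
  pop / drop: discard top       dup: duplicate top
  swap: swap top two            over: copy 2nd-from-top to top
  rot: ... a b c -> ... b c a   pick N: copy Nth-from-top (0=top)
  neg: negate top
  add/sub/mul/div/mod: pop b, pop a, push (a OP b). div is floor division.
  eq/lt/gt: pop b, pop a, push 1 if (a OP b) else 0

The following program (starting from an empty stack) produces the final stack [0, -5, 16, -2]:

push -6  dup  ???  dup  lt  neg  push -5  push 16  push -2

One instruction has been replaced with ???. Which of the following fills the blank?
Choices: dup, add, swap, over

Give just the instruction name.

Stack before ???: [-6, -6]
Stack after ???:  [-12]
Checking each choice:
  dup: produces [-6, -6, 0, -5, 16, -2]
  add: MATCH
  swap: produces [-6, 0, -5, 16, -2]
  over: produces [-6, -6, 0, -5, 16, -2]


Answer: add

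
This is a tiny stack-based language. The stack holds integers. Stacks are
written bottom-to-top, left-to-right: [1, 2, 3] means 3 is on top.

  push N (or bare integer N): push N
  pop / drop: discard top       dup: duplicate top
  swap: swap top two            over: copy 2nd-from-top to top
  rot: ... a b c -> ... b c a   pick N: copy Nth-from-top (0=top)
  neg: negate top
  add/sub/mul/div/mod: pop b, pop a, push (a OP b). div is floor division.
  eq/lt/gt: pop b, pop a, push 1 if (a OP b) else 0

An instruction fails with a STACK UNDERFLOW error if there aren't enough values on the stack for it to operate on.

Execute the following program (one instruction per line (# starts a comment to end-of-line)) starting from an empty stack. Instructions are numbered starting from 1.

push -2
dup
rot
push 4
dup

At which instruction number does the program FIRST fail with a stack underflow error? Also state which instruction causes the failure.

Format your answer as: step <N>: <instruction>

Step 1 ('push -2'): stack = [-2], depth = 1
Step 2 ('dup'): stack = [-2, -2], depth = 2
Step 3 ('rot'): needs 3 value(s) but depth is 2 — STACK UNDERFLOW

Answer: step 3: rot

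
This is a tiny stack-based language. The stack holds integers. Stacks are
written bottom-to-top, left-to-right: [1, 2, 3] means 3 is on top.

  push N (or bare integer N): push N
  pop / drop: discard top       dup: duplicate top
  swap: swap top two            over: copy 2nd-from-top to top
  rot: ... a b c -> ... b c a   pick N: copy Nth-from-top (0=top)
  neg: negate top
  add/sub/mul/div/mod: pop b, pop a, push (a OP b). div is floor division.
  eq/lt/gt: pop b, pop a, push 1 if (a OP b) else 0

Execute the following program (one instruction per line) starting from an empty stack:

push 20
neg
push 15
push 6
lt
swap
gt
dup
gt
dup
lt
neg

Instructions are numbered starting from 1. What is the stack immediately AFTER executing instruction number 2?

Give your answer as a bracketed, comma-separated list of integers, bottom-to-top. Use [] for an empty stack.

Answer: [-20]

Derivation:
Step 1 ('push 20'): [20]
Step 2 ('neg'): [-20]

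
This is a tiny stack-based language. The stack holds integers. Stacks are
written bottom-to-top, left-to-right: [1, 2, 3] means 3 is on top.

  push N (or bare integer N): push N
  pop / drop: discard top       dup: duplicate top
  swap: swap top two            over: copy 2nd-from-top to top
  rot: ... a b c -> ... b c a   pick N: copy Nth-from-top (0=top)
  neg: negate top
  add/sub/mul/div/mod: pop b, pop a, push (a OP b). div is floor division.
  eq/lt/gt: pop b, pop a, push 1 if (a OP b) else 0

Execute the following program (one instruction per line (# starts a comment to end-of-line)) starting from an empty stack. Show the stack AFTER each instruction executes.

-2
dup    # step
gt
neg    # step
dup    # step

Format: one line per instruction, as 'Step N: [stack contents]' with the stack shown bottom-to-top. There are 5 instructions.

Step 1: [-2]
Step 2: [-2, -2]
Step 3: [0]
Step 4: [0]
Step 5: [0, 0]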